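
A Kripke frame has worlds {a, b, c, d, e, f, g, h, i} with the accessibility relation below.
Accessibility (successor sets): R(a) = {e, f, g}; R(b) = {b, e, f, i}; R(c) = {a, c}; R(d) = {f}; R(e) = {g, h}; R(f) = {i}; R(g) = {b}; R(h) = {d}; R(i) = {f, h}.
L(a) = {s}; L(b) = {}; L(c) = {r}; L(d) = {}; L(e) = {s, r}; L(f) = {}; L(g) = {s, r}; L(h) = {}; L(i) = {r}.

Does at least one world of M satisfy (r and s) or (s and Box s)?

Yes

Let φ = (r and s) or (s and Box s). Evaluate φ at each world:
  a (successors {e, f, g}): φ is false.
  b (successors {b, e, f, i}): φ is false.
  c (successors {a, c}): φ is false.
  d (successors {f}): φ is false.
  e (successors {g, h}): φ is true.
  f (successors {i}): φ is false.
  g (successors {b}): φ is true.
  h (successors {d}): φ is false.
  i (successors {f, h}): φ is false.
Detail at e (witness):
  At e: r and s is true, s and Box s is false, so (r and s) or (s and Box s) is true.
    At e: s is true, Box s is false, so s and Box s is false.
      At e: Box s requires s at every successor {g, h}.
        s fails at h, so Box s is false at e.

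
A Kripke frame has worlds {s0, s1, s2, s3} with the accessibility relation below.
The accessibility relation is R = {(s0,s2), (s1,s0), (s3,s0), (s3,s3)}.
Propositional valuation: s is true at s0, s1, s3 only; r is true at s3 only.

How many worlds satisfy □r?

1

Recall that □ψ holds at a world iff ψ holds at every accessible world, and ◇ψ holds iff ψ holds at some accessible world.
Let φ = □r. Evaluate φ at each world:
  s0 (successors {s2}): φ is false.
  s1 (successors {s0}): φ is false.
  s2 (successors ∅): φ is true.
  s3 (successors {s0, s3}): φ is false.
For instance, at s3:
  At s3: □r requires r at every successor {s0, s3}.
    r fails at s0, so □r is false at s3.
Satisfying worlds: {s2}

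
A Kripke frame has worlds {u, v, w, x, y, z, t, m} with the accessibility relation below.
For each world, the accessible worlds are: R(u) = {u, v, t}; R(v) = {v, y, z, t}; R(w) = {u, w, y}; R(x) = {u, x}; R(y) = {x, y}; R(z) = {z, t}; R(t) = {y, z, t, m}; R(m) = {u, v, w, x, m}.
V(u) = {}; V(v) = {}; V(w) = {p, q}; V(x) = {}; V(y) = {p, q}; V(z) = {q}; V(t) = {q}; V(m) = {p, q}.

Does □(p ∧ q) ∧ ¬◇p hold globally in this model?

Let φ = □(p ∧ q) ∧ ¬◇p. Evaluate φ at each world:
  u (successors {u, v, t}): φ is false.
  v (successors {v, y, z, t}): φ is false.
  w (successors {u, w, y}): φ is false.
  x (successors {u, x}): φ is false.
  y (successors {x, y}): φ is false.
  z (successors {z, t}): φ is false.
  t (successors {y, z, t, m}): φ is false.
  m (successors {u, v, w, x, m}): φ is false.
Detail at u (counterexample):
  At u: □(p ∧ q) is false, ¬◇p is true, so □(p ∧ q) ∧ ¬◇p is false.
    At u: □(p ∧ q) requires p ∧ q at every successor {u, v, t}.
      p ∧ q fails at u, so □(p ∧ q) is false at u.
    At u: ◇p is false, so ¬◇p is true.
      At u: ◇p requires p at some successor in {u, v, t}.
        At u: p is false.
        At v: p is false.
        At t: p is false.
      So ◇p is false at u.

No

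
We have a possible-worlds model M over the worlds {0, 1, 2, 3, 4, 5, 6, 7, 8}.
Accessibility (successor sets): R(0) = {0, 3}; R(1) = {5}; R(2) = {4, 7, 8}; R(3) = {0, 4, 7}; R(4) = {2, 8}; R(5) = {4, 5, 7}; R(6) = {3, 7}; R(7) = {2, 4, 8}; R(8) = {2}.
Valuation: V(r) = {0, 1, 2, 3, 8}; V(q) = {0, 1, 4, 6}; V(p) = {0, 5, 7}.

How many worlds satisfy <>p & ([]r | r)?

Let φ = <>p & ([]r | r). Evaluate φ at each world:
  0 (successors {0, 3}): φ is true.
  1 (successors {5}): φ is true.
  2 (successors {4, 7, 8}): φ is true.
  3 (successors {0, 4, 7}): φ is true.
  4 (successors {2, 8}): φ is false.
  5 (successors {4, 5, 7}): φ is false.
  6 (successors {3, 7}): φ is false.
  7 (successors {2, 4, 8}): φ is false.
  8 (successors {2}): φ is false.
For instance, at 6:
  At 6: <>p is true, []r | r is false, so <>p & ([]r | r) is false.
    At 6: <>p requires p at some successor in {3, 7}.
      p holds at 7, so <>p is true at 6.
    At 6: []r is false, r is false, so []r | r is false.
      At 6: []r requires r at every successor {3, 7}.
        r fails at 7, so []r is false at 6.
Satisfying worlds: {0, 1, 2, 3}

4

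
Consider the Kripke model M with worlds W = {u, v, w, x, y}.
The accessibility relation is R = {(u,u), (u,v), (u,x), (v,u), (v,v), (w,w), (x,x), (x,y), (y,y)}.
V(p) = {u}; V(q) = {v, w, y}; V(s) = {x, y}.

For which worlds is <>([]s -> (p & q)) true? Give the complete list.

u, v, w

Let φ = <>([]s -> (p & q)). Evaluate φ at each world:
  u (successors {u, v, x}): φ is true.
  v (successors {u, v}): φ is true.
  w (successors {w}): φ is true.
  x (successors {x, y}): φ is false.
  y (successors {y}): φ is false.
For instance, at v:
  At v: <>([]s -> (p & q)) requires []s -> (p & q) at some successor in {u, v}.
    []s -> (p & q) holds at u, so <>([]s -> (p & q)) is true at v.
      At u: []s is false, p & q is false, so []s -> (p & q) is true.
Satisfying worlds: {u, v, w}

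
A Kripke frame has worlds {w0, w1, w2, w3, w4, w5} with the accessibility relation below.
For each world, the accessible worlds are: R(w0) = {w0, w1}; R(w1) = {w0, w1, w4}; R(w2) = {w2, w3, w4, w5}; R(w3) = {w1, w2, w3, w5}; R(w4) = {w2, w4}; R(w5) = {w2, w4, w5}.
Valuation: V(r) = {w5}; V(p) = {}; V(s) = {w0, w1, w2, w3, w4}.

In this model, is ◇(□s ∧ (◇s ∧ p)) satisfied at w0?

At w0: ◇(□s ∧ (◇s ∧ p)) requires □s ∧ (◇s ∧ p) at some successor in {w0, w1}.
  At w0: □s ∧ (◇s ∧ p) is false.
  At w1: □s ∧ (◇s ∧ p) is false.
So ◇(□s ∧ (◇s ∧ p)) is false at w0.

No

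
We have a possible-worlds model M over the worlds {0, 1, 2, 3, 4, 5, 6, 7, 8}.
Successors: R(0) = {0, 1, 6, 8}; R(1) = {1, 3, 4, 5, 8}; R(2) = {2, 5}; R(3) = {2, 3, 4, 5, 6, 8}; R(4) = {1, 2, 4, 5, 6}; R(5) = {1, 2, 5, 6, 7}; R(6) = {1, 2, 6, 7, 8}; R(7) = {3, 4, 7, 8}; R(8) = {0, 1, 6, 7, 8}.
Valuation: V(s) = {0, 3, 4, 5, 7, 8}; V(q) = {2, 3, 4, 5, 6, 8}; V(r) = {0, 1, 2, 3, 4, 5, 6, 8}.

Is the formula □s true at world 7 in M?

Recall that □ψ holds at a world iff ψ holds at every accessible world, and ◇ψ holds iff ψ holds at some accessible world.
At 7: □s requires s at every successor {3, 4, 7, 8}.
  At 3: s is true.
  At 4: s is true.
  At 7: s is true.
  At 8: s is true.
So □s is true at 7.

Yes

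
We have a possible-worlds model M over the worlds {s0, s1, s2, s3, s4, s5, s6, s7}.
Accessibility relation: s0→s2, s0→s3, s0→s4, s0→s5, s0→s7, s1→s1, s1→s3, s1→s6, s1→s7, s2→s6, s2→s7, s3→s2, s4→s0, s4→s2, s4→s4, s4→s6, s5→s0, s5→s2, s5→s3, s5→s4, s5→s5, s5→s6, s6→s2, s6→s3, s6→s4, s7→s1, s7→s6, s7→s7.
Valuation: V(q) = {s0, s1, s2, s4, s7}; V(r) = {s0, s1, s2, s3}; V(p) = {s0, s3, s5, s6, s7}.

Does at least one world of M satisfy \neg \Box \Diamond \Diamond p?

Recall that \Box ψ holds at a world iff ψ holds at every accessible world, and \Diamond ψ holds iff ψ holds at some accessible world.
Let φ = \neg \Box \Diamond \Diamond p. Evaluate φ at each world:
  s0 (successors {s2, s3, s4, s5, s7}): φ is false.
  s1 (successors {s1, s3, s6, s7}): φ is false.
  s2 (successors {s6, s7}): φ is false.
  s3 (successors {s2}): φ is false.
  s4 (successors {s0, s2, s4, s6}): φ is false.
  s5 (successors {s0, s2, s3, s4, s5, s6}): φ is false.
  s6 (successors {s2, s3, s4}): φ is false.
  s7 (successors {s1, s6, s7}): φ is false.
For instance, at s0:
  At s0: \Box \Diamond \Diamond p is true, so \neg \Box \Diamond \Diamond p is false.
    At s0: \Box \Diamond \Diamond p requires \Diamond \Diamond p at every successor {s2, s3, s4, s5, s7}.
      At s2: \Diamond \Diamond p is true.
      At s3: \Diamond \Diamond p is true.
      At s4: \Diamond \Diamond p is true.
      At s5: \Diamond \Diamond p is true.
      At s7: \Diamond \Diamond p is true.
    So \Box \Diamond \Diamond p is true at s0.

No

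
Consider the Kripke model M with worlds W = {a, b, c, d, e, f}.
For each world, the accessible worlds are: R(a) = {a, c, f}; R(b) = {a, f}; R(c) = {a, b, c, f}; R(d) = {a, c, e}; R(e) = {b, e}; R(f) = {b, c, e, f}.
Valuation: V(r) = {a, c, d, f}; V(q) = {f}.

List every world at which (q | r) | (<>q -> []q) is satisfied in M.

a, c, d, e, f

Recall that []ψ holds at a world iff ψ holds at every accessible world, and <>ψ holds iff ψ holds at some accessible world.
Let φ = (q | r) | (<>q -> []q). Evaluate φ at each world:
  a (successors {a, c, f}): φ is true.
  b (successors {a, f}): φ is false.
  c (successors {a, b, c, f}): φ is true.
  d (successors {a, c, e}): φ is true.
  e (successors {b, e}): φ is true.
  f (successors {b, c, e, f}): φ is true.
For instance, at f:
  At f: q | r is true, <>q -> []q is false, so (q | r) | (<>q -> []q) is true.
    At f: <>q is true, []q is false, so <>q -> []q is false.
      At f: <>q requires q at some successor in {b, c, e, f}.
        q holds at f, so <>q is true at f.
      At f: []q requires q at every successor {b, c, e, f}.
        q fails at b, so []q is false at f.
Satisfying worlds: {a, c, d, e, f}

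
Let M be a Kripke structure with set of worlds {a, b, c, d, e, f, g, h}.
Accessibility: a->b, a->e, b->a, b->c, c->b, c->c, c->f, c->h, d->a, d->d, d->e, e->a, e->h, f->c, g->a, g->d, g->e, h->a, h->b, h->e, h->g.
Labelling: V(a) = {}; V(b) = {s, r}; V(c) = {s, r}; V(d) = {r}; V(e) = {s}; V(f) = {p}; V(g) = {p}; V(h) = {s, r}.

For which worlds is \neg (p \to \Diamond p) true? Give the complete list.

Recall that \Diamond ψ holds at a world iff ψ holds at some accessible world.
Let φ = \neg (p \to \Diamond p). Evaluate φ at each world:
  a (successors {b, e}): φ is false.
  b (successors {a, c}): φ is false.
  c (successors {b, c, f, h}): φ is false.
  d (successors {a, d, e}): φ is false.
  e (successors {a, h}): φ is false.
  f (successors {c}): φ is true.
  g (successors {a, d, e}): φ is true.
  h (successors {a, b, e, g}): φ is false.
For instance, at a:
  At a: p \to \Diamond p is true, so \neg (p \to \Diamond p) is false.
    At a: p is false, \Diamond p is false, so p \to \Diamond p is true.
      At a: \Diamond p requires p at some successor in {b, e}.
        At b: p is false.
        At e: p is false.
      So \Diamond p is false at a.
Satisfying worlds: {f, g}

f, g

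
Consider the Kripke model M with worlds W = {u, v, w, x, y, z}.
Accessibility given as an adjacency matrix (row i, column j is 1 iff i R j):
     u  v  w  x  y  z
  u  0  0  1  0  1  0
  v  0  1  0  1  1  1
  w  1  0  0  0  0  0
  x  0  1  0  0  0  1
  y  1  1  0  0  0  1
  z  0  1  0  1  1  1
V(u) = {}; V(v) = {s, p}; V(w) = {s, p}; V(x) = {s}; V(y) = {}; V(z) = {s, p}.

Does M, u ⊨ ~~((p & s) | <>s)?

Yes

At u: ~((p & s) | <>s) is false, so ~~((p & s) | <>s) is true.
  At u: (p & s) | <>s is true, so ~((p & s) | <>s) is false.
    At u: p & s is false, <>s is true, so (p & s) | <>s is true.
      At u: <>s requires s at some successor in {w, y}.
        s holds at w, so <>s is true at u.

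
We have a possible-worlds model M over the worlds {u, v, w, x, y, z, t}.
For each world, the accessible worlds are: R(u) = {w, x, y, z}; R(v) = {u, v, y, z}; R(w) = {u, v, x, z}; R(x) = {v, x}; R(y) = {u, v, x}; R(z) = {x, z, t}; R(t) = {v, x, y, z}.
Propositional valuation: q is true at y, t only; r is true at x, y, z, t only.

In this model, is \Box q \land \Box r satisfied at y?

Recall that \Box ψ holds at a world iff ψ holds at every accessible world, and \Diamond ψ holds iff ψ holds at some accessible world.
At y: \Box q is false, \Box r is false, so \Box q \land \Box r is false.
  At y: \Box q requires q at every successor {u, v, x}.
    q fails at u, so \Box q is false at y.
  At y: \Box r requires r at every successor {u, v, x}.
    r fails at u, so \Box r is false at y.

No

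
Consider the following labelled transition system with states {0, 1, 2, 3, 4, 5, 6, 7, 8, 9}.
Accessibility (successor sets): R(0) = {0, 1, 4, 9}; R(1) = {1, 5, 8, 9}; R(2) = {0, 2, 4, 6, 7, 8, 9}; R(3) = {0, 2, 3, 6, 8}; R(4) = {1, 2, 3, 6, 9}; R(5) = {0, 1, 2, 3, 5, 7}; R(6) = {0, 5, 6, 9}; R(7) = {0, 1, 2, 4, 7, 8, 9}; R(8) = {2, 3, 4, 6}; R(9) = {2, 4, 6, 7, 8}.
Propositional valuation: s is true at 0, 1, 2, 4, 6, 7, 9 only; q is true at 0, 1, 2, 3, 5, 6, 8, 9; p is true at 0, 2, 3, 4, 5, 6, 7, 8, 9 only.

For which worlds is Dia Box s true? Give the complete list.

Let φ = Dia Box s. Evaluate φ at each world:
  0 (successors {0, 1, 4, 9}): φ is true.
  1 (successors {1, 5, 8, 9}): φ is false.
  2 (successors {0, 2, 4, 6, 7, 8, 9}): φ is true.
  3 (successors {0, 2, 3, 6, 8}): φ is true.
  4 (successors {1, 2, 3, 6, 9}): φ is false.
  5 (successors {0, 1, 2, 3, 5, 7}): φ is true.
  6 (successors {0, 5, 6, 9}): φ is true.
  7 (successors {0, 1, 2, 4, 7, 8, 9}): φ is true.
  8 (successors {2, 3, 4, 6}): φ is false.
  9 (successors {2, 4, 6, 7, 8}): φ is false.
For instance, at 0:
  At 0: Dia Box s requires Box s at some successor in {0, 1, 4, 9}.
    Box s holds at 0, so Dia Box s is true at 0.
      At 0: Box s requires s at every successor {0, 1, 4, 9}.
        At 0: s is true.
        At 1: s is true.
        At 4: s is true.
        At 9: s is true.
      So Box s is true at 0.
Satisfying worlds: {0, 2, 3, 5, 6, 7}

0, 2, 3, 5, 6, 7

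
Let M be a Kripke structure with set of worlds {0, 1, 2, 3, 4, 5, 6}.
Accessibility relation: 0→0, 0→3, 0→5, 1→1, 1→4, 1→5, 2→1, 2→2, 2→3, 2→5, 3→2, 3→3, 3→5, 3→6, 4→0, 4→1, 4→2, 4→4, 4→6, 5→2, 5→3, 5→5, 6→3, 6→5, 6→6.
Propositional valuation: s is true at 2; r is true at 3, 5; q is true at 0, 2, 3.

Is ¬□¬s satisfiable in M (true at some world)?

Let φ = ¬□¬s. Evaluate φ at each world:
  0 (successors {0, 3, 5}): φ is false.
  1 (successors {1, 4, 5}): φ is false.
  2 (successors {1, 2, 3, 5}): φ is true.
  3 (successors {2, 3, 5, 6}): φ is true.
  4 (successors {0, 1, 2, 4, 6}): φ is true.
  5 (successors {2, 3, 5}): φ is true.
  6 (successors {3, 5, 6}): φ is false.
Detail at 2 (witness):
  At 2: □¬s is false, so ¬□¬s is true.
    At 2: □¬s requires ¬s at every successor {1, 2, 3, 5}.
      ¬s fails at 2, so □¬s is false at 2.

Yes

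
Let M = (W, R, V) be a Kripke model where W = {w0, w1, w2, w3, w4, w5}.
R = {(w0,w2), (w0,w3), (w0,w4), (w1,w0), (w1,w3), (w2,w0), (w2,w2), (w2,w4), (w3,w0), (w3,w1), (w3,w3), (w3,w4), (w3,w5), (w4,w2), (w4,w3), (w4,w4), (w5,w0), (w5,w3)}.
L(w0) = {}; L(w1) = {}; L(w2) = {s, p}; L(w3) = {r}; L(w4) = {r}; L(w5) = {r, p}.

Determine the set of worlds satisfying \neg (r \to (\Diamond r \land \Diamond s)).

w3, w5

Let φ = \neg (r \to (\Diamond r \land \Diamond s)). Evaluate φ at each world:
  w0 (successors {w2, w3, w4}): φ is false.
  w1 (successors {w0, w3}): φ is false.
  w2 (successors {w0, w2, w4}): φ is false.
  w3 (successors {w0, w1, w3, w4, w5}): φ is true.
  w4 (successors {w2, w3, w4}): φ is false.
  w5 (successors {w0, w3}): φ is true.
For instance, at w3:
  At w3: r \to (\Diamond r \land \Diamond s) is false, so \neg (r \to (\Diamond r \land \Diamond s)) is true.
    At w3: r is true, \Diamond r \land \Diamond s is false, so r \to (\Diamond r \land \Diamond s) is false.
      At w3: \Diamond r is true, \Diamond s is false, so \Diamond r \land \Diamond s is false.
Satisfying worlds: {w3, w5}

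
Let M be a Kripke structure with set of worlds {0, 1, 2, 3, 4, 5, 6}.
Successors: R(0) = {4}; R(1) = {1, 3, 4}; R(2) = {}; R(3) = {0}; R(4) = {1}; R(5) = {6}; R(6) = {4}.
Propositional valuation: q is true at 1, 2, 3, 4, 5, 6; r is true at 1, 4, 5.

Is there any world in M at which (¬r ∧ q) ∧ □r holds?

Recall that □ψ holds at a world iff ψ holds at every accessible world, and ◇ψ holds iff ψ holds at some accessible world.
Let φ = (¬r ∧ q) ∧ □r. Evaluate φ at each world:
  0 (successors {4}): φ is false.
  1 (successors {1, 3, 4}): φ is false.
  2 (successors ∅): φ is true.
  3 (successors {0}): φ is false.
  4 (successors {1}): φ is false.
  5 (successors {6}): φ is false.
  6 (successors {4}): φ is true.
Detail at 2 (witness):
  At 2: ¬r ∧ q is true, □r is true, so (¬r ∧ q) ∧ □r is true.
    At 2: no accessible worlds, so □r holds vacuously.

Yes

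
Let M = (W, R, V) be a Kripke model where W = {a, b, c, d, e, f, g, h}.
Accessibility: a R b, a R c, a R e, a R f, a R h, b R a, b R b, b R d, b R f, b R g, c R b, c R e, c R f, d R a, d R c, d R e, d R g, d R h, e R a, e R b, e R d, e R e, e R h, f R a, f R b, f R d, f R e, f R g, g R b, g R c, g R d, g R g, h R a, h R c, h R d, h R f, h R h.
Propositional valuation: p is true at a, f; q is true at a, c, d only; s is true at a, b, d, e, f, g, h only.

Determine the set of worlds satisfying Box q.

none

Let φ = Box q. Evaluate φ at each world:
  a (successors {b, c, e, f, h}): φ is false.
  b (successors {a, b, d, f, g}): φ is false.
  c (successors {b, e, f}): φ is false.
  d (successors {a, c, e, g, h}): φ is false.
  e (successors {a, b, d, e, h}): φ is false.
  f (successors {a, b, d, e, g}): φ is false.
  g (successors {b, c, d, g}): φ is false.
  h (successors {a, c, d, f, h}): φ is false.
For instance, at e:
  At e: Box q requires q at every successor {a, b, d, e, h}.
    q fails at b, so Box q is false at e.
Satisfying worlds: none.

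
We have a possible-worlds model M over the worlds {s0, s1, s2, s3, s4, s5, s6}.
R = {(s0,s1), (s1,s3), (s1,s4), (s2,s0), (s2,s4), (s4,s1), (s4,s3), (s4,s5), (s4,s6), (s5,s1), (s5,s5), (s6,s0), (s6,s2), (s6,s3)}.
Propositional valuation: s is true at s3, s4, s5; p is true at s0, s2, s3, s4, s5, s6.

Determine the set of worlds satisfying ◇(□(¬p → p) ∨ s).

s0, s1, s2, s4, s5, s6

Let φ = ◇(□(¬p → p) ∨ s). Evaluate φ at each world:
  s0 (successors {s1}): φ is true.
  s1 (successors {s3, s4}): φ is true.
  s2 (successors {s0, s4}): φ is true.
  s3 (successors ∅): φ is false.
  s4 (successors {s1, s3, s5, s6}): φ is true.
  s5 (successors {s1, s5}): φ is true.
  s6 (successors {s0, s2, s3}): φ is true.
For instance, at s0:
  At s0: ◇(□(¬p → p) ∨ s) requires □(¬p → p) ∨ s at some successor in {s1}.
    □(¬p → p) ∨ s holds at s1, so ◇(□(¬p → p) ∨ s) is true at s0.
      At s1: □(¬p → p) is true, s is false, so □(¬p → p) ∨ s is true.
Satisfying worlds: {s0, s1, s2, s4, s5, s6}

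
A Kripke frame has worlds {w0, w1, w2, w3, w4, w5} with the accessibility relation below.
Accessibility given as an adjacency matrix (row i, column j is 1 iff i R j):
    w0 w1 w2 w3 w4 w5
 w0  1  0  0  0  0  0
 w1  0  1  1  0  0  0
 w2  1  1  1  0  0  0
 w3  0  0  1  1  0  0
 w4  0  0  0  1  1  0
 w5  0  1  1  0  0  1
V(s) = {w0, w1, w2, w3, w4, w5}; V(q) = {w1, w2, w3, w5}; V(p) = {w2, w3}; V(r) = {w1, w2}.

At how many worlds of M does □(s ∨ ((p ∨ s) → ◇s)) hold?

Recall that □ψ holds at a world iff ψ holds at every accessible world, and ◇ψ holds iff ψ holds at some accessible world.
Let φ = □(s ∨ ((p ∨ s) → ◇s)). Evaluate φ at each world:
  w0 (successors {w0}): φ is true.
  w1 (successors {w1, w2}): φ is true.
  w2 (successors {w0, w1, w2}): φ is true.
  w3 (successors {w2, w3}): φ is true.
  w4 (successors {w3, w4}): φ is true.
  w5 (successors {w1, w2, w5}): φ is true.
For instance, at w3:
  At w3: □(s ∨ ((p ∨ s) → ◇s)) requires s ∨ ((p ∨ s) → ◇s) at every successor {w2, w3}.
      At w2: s is true, (p ∨ s) → ◇s is true, so s ∨ ((p ∨ s) → ◇s) is true.
      At w3: s is true, (p ∨ s) → ◇s is true, so s ∨ ((p ∨ s) → ◇s) is true.
  So □(s ∨ ((p ∨ s) → ◇s)) is true at w3.
Satisfying worlds: {w0, w1, w2, w3, w4, w5}

6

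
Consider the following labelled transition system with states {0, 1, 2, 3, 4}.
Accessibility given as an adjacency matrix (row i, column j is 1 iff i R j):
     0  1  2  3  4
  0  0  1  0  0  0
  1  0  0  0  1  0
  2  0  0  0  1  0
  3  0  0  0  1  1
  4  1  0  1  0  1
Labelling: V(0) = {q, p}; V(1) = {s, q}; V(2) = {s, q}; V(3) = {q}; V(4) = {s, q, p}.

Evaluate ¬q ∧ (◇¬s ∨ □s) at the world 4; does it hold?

At 4: ¬q is false, ◇¬s ∨ □s is true, so ¬q ∧ (◇¬s ∨ □s) is false.
  At 4: ◇¬s is true, □s is false, so ◇¬s ∨ □s is true.
    At 4: ◇¬s requires ¬s at some successor in {0, 2, 4}.
      ¬s holds at 0, so ◇¬s is true at 4.
    At 4: □s requires s at every successor {0, 2, 4}.
      s fails at 0, so □s is false at 4.

No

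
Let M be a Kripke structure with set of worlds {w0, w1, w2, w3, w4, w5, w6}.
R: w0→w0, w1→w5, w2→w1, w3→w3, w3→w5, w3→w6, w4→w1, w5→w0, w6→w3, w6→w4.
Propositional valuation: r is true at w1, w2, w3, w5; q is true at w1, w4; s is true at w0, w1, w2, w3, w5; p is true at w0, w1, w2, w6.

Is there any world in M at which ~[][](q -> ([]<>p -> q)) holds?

Let φ = ~[][](q -> ([]<>p -> q)). Evaluate φ at each world:
  w0 (successors {w0}): φ is false.
  w1 (successors {w5}): φ is false.
  w2 (successors {w1}): φ is false.
  w3 (successors {w3, w5, w6}): φ is false.
  w4 (successors {w1}): φ is false.
  w5 (successors {w0}): φ is false.
  w6 (successors {w3, w4}): φ is false.
For instance, at w5:
  At w5: [][](q -> ([]<>p -> q)) is true, so ~[][](q -> ([]<>p -> q)) is false.
    At w5: [][](q -> ([]<>p -> q)) requires [](q -> ([]<>p -> q)) at every successor {w0}.
      At w0: [](q -> ([]<>p -> q)) is true.
    So [][](q -> ([]<>p -> q)) is true at w5.

No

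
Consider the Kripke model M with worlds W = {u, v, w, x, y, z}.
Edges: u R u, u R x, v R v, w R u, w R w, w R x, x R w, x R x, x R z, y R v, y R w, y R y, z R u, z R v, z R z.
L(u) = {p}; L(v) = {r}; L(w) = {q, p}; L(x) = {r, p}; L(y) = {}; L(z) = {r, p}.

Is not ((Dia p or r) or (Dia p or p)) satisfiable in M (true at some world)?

Let φ = not ((Dia p or r) or (Dia p or p)). Evaluate φ at each world:
  u (successors {u, x}): φ is false.
  v (successors {v}): φ is false.
  w (successors {u, w, x}): φ is false.
  x (successors {w, x, z}): φ is false.
  y (successors {v, w, y}): φ is false.
  z (successors {u, v, z}): φ is false.
For instance, at x:
  At x: (Dia p or r) or (Dia p or p) is true, so not ((Dia p or r) or (Dia p or p)) is false.
    At x: Dia p or r is true, Dia p or p is true, so (Dia p or r) or (Dia p or p) is true.
      At x: Dia p is true, r is true, so Dia p or r is true.
      At x: Dia p is true, p is true, so Dia p or p is true.

No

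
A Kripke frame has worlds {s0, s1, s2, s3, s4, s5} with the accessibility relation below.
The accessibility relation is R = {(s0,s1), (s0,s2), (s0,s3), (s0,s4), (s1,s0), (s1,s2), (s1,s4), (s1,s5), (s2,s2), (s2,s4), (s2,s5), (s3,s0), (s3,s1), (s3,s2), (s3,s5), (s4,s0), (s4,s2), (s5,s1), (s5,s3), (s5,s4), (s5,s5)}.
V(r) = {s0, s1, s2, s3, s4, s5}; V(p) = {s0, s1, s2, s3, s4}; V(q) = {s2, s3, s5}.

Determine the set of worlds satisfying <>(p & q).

s0, s1, s2, s3, s4, s5

Let φ = <>(p & q). Evaluate φ at each world:
  s0 (successors {s1, s2, s3, s4}): φ is true.
  s1 (successors {s0, s2, s4, s5}): φ is true.
  s2 (successors {s2, s4, s5}): φ is true.
  s3 (successors {s0, s1, s2, s5}): φ is true.
  s4 (successors {s0, s2}): φ is true.
  s5 (successors {s1, s3, s4, s5}): φ is true.
For instance, at s3:
  At s3: <>(p & q) requires p & q at some successor in {s0, s1, s2, s5}.
    p & q holds at s2, so <>(p & q) is true at s3.
Satisfying worlds: {s0, s1, s2, s3, s4, s5}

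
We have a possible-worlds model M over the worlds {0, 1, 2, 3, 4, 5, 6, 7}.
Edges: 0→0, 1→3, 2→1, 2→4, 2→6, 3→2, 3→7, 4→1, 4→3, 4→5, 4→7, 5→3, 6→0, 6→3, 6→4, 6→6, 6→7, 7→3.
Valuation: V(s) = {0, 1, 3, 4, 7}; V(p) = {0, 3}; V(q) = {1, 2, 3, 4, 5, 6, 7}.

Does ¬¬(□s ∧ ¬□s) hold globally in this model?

No

Let φ = ¬¬(□s ∧ ¬□s). Evaluate φ at each world:
  0 (successors {0}): φ is false.
  1 (successors {3}): φ is false.
  2 (successors {1, 4, 6}): φ is false.
  3 (successors {2, 7}): φ is false.
  4 (successors {1, 3, 5, 7}): φ is false.
  5 (successors {3}): φ is false.
  6 (successors {0, 3, 4, 6, 7}): φ is false.
  7 (successors {3}): φ is false.
Detail at 0 (counterexample):
  At 0: ¬(□s ∧ ¬□s) is true, so ¬¬(□s ∧ ¬□s) is false.
    At 0: □s ∧ ¬□s is false, so ¬(□s ∧ ¬□s) is true.
      At 0: □s is true, ¬□s is false, so □s ∧ ¬□s is false.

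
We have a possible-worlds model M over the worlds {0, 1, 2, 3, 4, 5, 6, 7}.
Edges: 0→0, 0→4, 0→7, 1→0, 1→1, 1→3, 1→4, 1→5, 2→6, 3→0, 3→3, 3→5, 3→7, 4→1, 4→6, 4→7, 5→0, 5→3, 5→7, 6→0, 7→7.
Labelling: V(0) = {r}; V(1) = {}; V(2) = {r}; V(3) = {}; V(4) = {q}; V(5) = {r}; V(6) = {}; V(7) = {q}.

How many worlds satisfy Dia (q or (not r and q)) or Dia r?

Let φ = Dia (q or (not r and q)) or Dia r. Evaluate φ at each world:
  0 (successors {0, 4, 7}): φ is true.
  1 (successors {0, 1, 3, 4, 5}): φ is true.
  2 (successors {6}): φ is false.
  3 (successors {0, 3, 5, 7}): φ is true.
  4 (successors {1, 6, 7}): φ is true.
  5 (successors {0, 3, 7}): φ is true.
  6 (successors {0}): φ is true.
  7 (successors {7}): φ is true.
For instance, at 0:
  At 0: Dia (q or (not r and q)) is true, Dia r is true, so Dia (q or (not r and q)) or Dia r is true.
    At 0: Dia (q or (not r and q)) requires q or (not r and q) at some successor in {0, 4, 7}.
      q or (not r and q) holds at 4, so Dia (q or (not r and q)) is true at 0.
    At 0: Dia r requires r at some successor in {0, 4, 7}.
      r holds at 0, so Dia r is true at 0.
Satisfying worlds: {0, 1, 3, 4, 5, 6, 7}

7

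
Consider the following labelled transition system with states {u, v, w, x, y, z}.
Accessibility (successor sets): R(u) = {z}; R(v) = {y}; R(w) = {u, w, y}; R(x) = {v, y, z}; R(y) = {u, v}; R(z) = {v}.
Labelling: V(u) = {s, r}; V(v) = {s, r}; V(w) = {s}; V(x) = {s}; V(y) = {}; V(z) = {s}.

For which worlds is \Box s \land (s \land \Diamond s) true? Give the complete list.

u, z

Let φ = \Box s \land (s \land \Diamond s). Evaluate φ at each world:
  u (successors {z}): φ is true.
  v (successors {y}): φ is false.
  w (successors {u, w, y}): φ is false.
  x (successors {v, y, z}): φ is false.
  y (successors {u, v}): φ is false.
  z (successors {v}): φ is true.
For instance, at w:
  At w: \Box s is false, s \land \Diamond s is true, so \Box s \land (s \land \Diamond s) is false.
    At w: \Box s requires s at every successor {u, w, y}.
      s fails at y, so \Box s is false at w.
    At w: s is true, \Diamond s is true, so s \land \Diamond s is true.
      At w: \Diamond s requires s at some successor in {u, w, y}.
        s holds at u, so \Diamond s is true at w.
Satisfying worlds: {u, z}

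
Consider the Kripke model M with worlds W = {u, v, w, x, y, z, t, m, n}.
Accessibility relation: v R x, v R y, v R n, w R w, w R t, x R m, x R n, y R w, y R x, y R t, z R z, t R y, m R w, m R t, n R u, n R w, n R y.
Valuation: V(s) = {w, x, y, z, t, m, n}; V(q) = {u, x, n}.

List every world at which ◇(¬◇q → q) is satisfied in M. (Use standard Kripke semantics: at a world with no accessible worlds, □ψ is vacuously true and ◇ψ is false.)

v, x, y, t, n

Let φ = ◇(¬◇q → q). Evaluate φ at each world:
  u (successors ∅): φ is false.
  v (successors {x, y, n}): φ is true.
  w (successors {w, t}): φ is false.
  x (successors {m, n}): φ is true.
  y (successors {w, x, t}): φ is true.
  z (successors {z}): φ is false.
  t (successors {y}): φ is true.
  m (successors {w, t}): φ is false.
  n (successors {u, w, y}): φ is true.
For instance, at z:
  At z: ◇(¬◇q → q) requires ¬◇q → q at some successor in {z}.
    At z: ¬◇q → q is false.
  So ◇(¬◇q → q) is false at z.
Satisfying worlds: {v, x, y, t, n}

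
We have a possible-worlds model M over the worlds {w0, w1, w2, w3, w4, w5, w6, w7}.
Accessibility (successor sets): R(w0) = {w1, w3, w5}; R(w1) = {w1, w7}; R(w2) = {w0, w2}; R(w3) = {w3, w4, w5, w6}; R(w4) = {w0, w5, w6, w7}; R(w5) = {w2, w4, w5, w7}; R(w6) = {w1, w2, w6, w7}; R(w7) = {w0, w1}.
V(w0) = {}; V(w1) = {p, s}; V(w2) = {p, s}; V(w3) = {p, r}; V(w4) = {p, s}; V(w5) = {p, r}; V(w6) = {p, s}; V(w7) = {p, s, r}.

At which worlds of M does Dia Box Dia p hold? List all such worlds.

w0, w1, w2, w3, w4, w5, w6, w7

Recall that Box ψ holds at a world iff ψ holds at every accessible world, and Dia ψ holds iff ψ holds at some accessible world.
Let φ = Dia Box Dia p. Evaluate φ at each world:
  w0 (successors {w1, w3, w5}): φ is true.
  w1 (successors {w1, w7}): φ is true.
  w2 (successors {w0, w2}): φ is true.
  w3 (successors {w3, w4, w5, w6}): φ is true.
  w4 (successors {w0, w5, w6, w7}): φ is true.
  w5 (successors {w2, w4, w5, w7}): φ is true.
  w6 (successors {w1, w2, w6, w7}): φ is true.
  w7 (successors {w0, w1}): φ is true.
For instance, at w7:
  At w7: Dia Box Dia p requires Box Dia p at some successor in {w0, w1}.
    Box Dia p holds at w0, so Dia Box Dia p is true at w7.
      At w0: Box Dia p requires Dia p at every successor {w1, w3, w5}.
        At w1: Dia p is true.
        At w3: Dia p is true.
        At w5: Dia p is true.
      So Box Dia p is true at w0.
Satisfying worlds: {w0, w1, w2, w3, w4, w5, w6, w7}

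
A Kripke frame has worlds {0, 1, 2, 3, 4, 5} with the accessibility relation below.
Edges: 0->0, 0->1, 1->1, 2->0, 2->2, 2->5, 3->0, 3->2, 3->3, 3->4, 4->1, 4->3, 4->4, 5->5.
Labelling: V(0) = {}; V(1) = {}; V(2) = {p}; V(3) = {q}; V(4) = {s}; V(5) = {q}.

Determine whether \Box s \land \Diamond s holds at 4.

No

At 4: \Box s is false, \Diamond s is true, so \Box s \land \Diamond s is false.
  At 4: \Box s requires s at every successor {1, 3, 4}.
    s fails at 1, so \Box s is false at 4.
  At 4: \Diamond s requires s at some successor in {1, 3, 4}.
    s holds at 4, so \Diamond s is true at 4.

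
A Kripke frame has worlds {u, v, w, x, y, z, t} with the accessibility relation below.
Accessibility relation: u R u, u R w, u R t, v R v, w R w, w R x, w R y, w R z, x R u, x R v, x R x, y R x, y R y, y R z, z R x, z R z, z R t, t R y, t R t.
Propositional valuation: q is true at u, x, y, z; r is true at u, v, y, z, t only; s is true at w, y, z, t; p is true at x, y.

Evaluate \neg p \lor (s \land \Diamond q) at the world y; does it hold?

Yes

At y: \neg p is false, s \land \Diamond q is true, so \neg p \lor (s \land \Diamond q) is true.
  At y: s is true, \Diamond q is true, so s \land \Diamond q is true.
    At y: \Diamond q requires q at some successor in {x, y, z}.
      q holds at x, so \Diamond q is true at y.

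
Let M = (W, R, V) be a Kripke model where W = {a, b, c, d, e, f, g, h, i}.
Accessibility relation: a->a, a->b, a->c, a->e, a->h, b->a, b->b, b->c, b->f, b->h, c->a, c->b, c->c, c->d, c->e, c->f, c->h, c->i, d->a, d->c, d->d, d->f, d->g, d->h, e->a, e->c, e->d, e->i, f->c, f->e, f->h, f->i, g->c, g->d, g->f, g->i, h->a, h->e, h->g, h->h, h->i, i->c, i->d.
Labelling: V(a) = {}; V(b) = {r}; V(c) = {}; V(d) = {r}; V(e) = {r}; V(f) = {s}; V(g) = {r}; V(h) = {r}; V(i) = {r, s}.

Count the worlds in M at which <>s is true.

7

Let φ = <>s. Evaluate φ at each world:
  a (successors {a, b, c, e, h}): φ is false.
  b (successors {a, b, c, f, h}): φ is true.
  c (successors {a, b, c, d, e, f, h, i}): φ is true.
  d (successors {a, c, d, f, g, h}): φ is true.
  e (successors {a, c, d, i}): φ is true.
  f (successors {c, e, h, i}): φ is true.
  g (successors {c, d, f, i}): φ is true.
  h (successors {a, e, g, h, i}): φ is true.
  i (successors {c, d}): φ is false.
For instance, at f:
  At f: <>s requires s at some successor in {c, e, h, i}.
    s holds at i, so <>s is true at f.
Satisfying worlds: {b, c, d, e, f, g, h}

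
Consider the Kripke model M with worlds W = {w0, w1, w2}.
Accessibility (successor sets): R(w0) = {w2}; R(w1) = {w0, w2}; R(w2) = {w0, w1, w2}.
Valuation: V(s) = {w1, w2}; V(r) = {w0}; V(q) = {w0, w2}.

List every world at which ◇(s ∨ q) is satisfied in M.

Let φ = ◇(s ∨ q). Evaluate φ at each world:
  w0 (successors {w2}): φ is true.
  w1 (successors {w0, w2}): φ is true.
  w2 (successors {w0, w1, w2}): φ is true.
For instance, at w1:
  At w1: ◇(s ∨ q) requires s ∨ q at some successor in {w0, w2}.
    s ∨ q holds at w0, so ◇(s ∨ q) is true at w1.
Satisfying worlds: {w0, w1, w2}

w0, w1, w2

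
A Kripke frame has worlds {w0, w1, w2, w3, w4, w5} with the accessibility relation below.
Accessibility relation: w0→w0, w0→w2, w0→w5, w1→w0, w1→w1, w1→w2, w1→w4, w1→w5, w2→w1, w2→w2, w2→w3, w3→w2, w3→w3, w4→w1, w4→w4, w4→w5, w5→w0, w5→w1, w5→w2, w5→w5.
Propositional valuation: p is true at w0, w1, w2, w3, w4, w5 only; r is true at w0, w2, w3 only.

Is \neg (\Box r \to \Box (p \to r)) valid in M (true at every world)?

Recall that \Box ψ holds at a world iff ψ holds at every accessible world, and \Diamond ψ holds iff ψ holds at some accessible world.
Let φ = \neg (\Box r \to \Box (p \to r)). Evaluate φ at each world:
  w0 (successors {w0, w2, w5}): φ is false.
  w1 (successors {w0, w1, w2, w4, w5}): φ is false.
  w2 (successors {w1, w2, w3}): φ is false.
  w3 (successors {w2, w3}): φ is false.
  w4 (successors {w1, w4, w5}): φ is false.
  w5 (successors {w0, w1, w2, w5}): φ is false.
Detail at w0 (counterexample):
  At w0: \Box r \to \Box (p \to r) is true, so \neg (\Box r \to \Box (p \to r)) is false.
    At w0: \Box r is false, \Box (p \to r) is false, so \Box r \to \Box (p \to r) is true.
      At w0: \Box r requires r at every successor {w0, w2, w5}.
        r fails at w5, so \Box r is false at w0.
      At w0: \Box (p \to r) requires p \to r at every successor {w0, w2, w5}.
        p \to r fails at w5, so \Box (p \to r) is false at w0.

No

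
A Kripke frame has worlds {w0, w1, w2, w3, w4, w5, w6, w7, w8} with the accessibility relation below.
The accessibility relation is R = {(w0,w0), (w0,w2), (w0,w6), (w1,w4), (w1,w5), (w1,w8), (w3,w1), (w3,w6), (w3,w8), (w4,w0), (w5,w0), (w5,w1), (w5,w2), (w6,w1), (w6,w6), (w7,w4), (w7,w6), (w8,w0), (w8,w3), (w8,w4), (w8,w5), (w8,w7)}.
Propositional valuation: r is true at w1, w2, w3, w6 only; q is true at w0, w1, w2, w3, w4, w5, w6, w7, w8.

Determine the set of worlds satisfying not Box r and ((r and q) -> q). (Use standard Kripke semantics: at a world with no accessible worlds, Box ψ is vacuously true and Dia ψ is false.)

w0, w1, w3, w4, w5, w7, w8

Recall that Box ψ holds at a world iff ψ holds at every accessible world, and Dia ψ holds iff ψ holds at some accessible world.
Let φ = not Box r and ((r and q) -> q). Evaluate φ at each world:
  w0 (successors {w0, w2, w6}): φ is true.
  w1 (successors {w4, w5, w8}): φ is true.
  w2 (successors ∅): φ is false.
  w3 (successors {w1, w6, w8}): φ is true.
  w4 (successors {w0}): φ is true.
  w5 (successors {w0, w1, w2}): φ is true.
  w6 (successors {w1, w6}): φ is false.
  w7 (successors {w4, w6}): φ is true.
  w8 (successors {w0, w3, w4, w5, w7}): φ is true.
For instance, at w4:
  At w4: not Box r is true, (r and q) -> q is true, so not Box r and ((r and q) -> q) is true.
    At w4: Box r is false, so not Box r is true.
      At w4: Box r requires r at every successor {w0}.
        r fails at w0, so Box r is false at w4.
Satisfying worlds: {w0, w1, w3, w4, w5, w7, w8}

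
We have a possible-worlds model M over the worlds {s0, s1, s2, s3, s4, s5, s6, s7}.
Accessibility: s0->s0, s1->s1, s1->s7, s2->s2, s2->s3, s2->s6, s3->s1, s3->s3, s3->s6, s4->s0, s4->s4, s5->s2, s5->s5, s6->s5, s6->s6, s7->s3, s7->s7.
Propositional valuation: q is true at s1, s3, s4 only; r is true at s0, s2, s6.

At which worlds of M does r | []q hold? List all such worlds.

s0, s2, s6

Let φ = r | []q. Evaluate φ at each world:
  s0 (successors {s0}): φ is true.
  s1 (successors {s1, s7}): φ is false.
  s2 (successors {s2, s3, s6}): φ is true.
  s3 (successors {s1, s3, s6}): φ is false.
  s4 (successors {s0, s4}): φ is false.
  s5 (successors {s2, s5}): φ is false.
  s6 (successors {s5, s6}): φ is true.
  s7 (successors {s3, s7}): φ is false.
For instance, at s4:
  At s4: r is false, []q is false, so r | []q is false.
    At s4: []q requires q at every successor {s0, s4}.
      q fails at s0, so []q is false at s4.
Satisfying worlds: {s0, s2, s6}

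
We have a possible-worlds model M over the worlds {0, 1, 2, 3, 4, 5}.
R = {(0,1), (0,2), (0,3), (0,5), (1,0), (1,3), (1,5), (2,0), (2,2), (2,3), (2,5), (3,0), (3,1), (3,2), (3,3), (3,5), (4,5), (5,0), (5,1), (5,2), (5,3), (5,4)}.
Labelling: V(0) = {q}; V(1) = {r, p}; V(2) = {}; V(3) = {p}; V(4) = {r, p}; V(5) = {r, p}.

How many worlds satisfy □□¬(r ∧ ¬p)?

Let φ = □□¬(r ∧ ¬p). Evaluate φ at each world:
  0 (successors {1, 2, 3, 5}): φ is true.
  1 (successors {0, 3, 5}): φ is true.
  2 (successors {0, 2, 3, 5}): φ is true.
  3 (successors {0, 1, 2, 3, 5}): φ is true.
  4 (successors {5}): φ is true.
  5 (successors {0, 1, 2, 3, 4}): φ is true.
For instance, at 4:
  At 4: □□¬(r ∧ ¬p) requires □¬(r ∧ ¬p) at every successor {5}.
      At 5: □¬(r ∧ ¬p) requires ¬(r ∧ ¬p) at every successor {0, 1, 2, 3, 4}.
        At 0: ¬(r ∧ ¬p) is true.
        At 1: ¬(r ∧ ¬p) is true.
        At 2: ¬(r ∧ ¬p) is true.
        At 3: ¬(r ∧ ¬p) is true.
        At 4: ¬(r ∧ ¬p) is true.
      So □¬(r ∧ ¬p) is true at 5.
  So □□¬(r ∧ ¬p) is true at 4.
Satisfying worlds: {0, 1, 2, 3, 4, 5}

6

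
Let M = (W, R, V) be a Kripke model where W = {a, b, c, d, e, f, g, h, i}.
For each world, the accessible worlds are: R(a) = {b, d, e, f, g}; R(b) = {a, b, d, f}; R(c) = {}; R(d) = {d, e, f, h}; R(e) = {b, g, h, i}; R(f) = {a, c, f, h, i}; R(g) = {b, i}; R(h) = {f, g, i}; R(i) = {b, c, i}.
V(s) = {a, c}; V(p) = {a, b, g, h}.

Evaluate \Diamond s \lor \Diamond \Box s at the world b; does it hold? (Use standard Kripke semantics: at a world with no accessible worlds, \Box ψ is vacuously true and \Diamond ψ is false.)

Yes

Recall that \Box ψ holds at a world iff ψ holds at every accessible world, and \Diamond ψ holds iff ψ holds at some accessible world.
At b: \Diamond s is true, \Diamond \Box s is false, so \Diamond s \lor \Diamond \Box s is true.
  At b: \Diamond s requires s at some successor in {a, b, d, f}.
    s holds at a, so \Diamond s is true at b.
  At b: \Diamond \Box s requires \Box s at some successor in {a, b, d, f}.
    At a: \Box s is false.
    At b: \Box s is false.
    At d: \Box s is false.
    At f: \Box s is false.
  So \Diamond \Box s is false at b.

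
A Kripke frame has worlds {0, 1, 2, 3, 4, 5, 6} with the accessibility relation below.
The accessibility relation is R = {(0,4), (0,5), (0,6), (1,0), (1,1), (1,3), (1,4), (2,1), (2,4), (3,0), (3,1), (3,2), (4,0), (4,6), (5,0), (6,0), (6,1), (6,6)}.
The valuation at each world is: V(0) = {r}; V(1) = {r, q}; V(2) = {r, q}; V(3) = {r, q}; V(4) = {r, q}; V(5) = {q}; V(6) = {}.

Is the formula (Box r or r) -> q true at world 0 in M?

At 0: Box r or r is true, q is false, so (Box r or r) -> q is false.
  At 0: Box r is false, r is true, so Box r or r is true.
    At 0: Box r requires r at every successor {4, 5, 6}.
      r fails at 5, so Box r is false at 0.

No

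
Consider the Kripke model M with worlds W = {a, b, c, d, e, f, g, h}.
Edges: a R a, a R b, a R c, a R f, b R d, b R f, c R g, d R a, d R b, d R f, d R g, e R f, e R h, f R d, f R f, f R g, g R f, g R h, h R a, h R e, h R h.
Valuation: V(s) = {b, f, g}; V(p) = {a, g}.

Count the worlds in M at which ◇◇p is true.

Recall that ◇ψ holds at a world iff ψ holds at some accessible world.
Let φ = ◇◇p. Evaluate φ at each world:
  a (successors {a, b, c, f}): φ is true.
  b (successors {d, f}): φ is true.
  c (successors {g}): φ is false.
  d (successors {a, b, f, g}): φ is true.
  e (successors {f, h}): φ is true.
  f (successors {d, f, g}): φ is true.
  g (successors {f, h}): φ is true.
  h (successors {a, e, h}): φ is true.
For instance, at h:
  At h: ◇◇p requires ◇p at some successor in {a, e, h}.
    ◇p holds at a, so ◇◇p is true at h.
      At a: ◇p requires p at some successor in {a, b, c, f}.
        p holds at a, so ◇p is true at a.
Satisfying worlds: {a, b, d, e, f, g, h}

7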